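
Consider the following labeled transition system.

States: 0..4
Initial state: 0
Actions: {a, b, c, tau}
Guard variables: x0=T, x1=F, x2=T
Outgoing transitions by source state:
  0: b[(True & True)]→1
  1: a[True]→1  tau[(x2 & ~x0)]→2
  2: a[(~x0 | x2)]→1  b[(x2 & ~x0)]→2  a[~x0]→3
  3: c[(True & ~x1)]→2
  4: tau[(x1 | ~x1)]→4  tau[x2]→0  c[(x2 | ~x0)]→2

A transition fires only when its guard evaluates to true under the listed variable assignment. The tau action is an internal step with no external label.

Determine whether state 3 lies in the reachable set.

Guard filter leaves 7 enabled edge(s).
depth 0: {0}
depth 1: {1}  total {0,1}
Reach set: {0,1}

Answer: UNREACHABLE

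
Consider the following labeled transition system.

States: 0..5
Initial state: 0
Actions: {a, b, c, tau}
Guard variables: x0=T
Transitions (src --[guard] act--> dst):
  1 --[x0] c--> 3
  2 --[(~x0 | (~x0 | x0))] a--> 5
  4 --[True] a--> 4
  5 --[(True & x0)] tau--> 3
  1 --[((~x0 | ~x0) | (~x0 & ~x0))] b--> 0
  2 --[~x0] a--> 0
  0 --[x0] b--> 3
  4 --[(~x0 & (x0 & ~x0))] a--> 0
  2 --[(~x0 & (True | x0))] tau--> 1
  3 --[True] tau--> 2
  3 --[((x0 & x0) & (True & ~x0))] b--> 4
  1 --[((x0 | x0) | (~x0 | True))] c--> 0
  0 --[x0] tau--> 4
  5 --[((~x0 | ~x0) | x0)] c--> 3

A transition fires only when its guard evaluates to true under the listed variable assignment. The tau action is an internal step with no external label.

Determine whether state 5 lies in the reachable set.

After dropping false guards: 9 live edges.
Layer 0: {0}
Layer 1: {3,4}  cumulative {0,3,4}
Layer 2: {2}  cumulative {0,2,3,4}
Layer 3: {5}  cumulative {0,2,3,4,5}
Reachable = {0,2,3,4,5}
Path to 5: b·tau·a

Answer: REACHABLE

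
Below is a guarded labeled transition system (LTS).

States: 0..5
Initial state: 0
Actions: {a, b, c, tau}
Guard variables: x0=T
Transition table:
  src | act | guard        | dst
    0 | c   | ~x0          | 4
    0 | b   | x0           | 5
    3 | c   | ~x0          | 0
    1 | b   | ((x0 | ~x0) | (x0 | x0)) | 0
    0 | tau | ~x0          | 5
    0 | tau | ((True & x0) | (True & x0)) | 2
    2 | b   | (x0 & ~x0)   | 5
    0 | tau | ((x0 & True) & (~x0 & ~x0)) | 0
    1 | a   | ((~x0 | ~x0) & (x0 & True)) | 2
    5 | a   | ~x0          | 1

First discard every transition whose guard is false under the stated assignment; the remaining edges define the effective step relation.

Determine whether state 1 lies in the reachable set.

Answer: UNREACHABLE

Working:
After dropping false guards: 3 live edges.
Layer 0: {0}
Layer 1: {2,5}  total {0,2,5}
Reach set: {0,2,5}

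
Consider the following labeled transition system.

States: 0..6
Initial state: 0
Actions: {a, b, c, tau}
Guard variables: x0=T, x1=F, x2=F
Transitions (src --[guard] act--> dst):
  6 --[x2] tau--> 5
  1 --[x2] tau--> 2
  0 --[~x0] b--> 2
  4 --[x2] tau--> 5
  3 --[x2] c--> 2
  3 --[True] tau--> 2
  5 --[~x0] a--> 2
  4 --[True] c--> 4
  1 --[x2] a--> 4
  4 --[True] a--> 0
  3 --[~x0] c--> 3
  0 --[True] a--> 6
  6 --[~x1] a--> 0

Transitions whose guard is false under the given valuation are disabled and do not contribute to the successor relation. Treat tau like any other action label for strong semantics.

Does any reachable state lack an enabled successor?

R = {0,6}
  0: a→6  [1 out]
  6: a→0  [1 out]

Answer: DEADLOCK-FREE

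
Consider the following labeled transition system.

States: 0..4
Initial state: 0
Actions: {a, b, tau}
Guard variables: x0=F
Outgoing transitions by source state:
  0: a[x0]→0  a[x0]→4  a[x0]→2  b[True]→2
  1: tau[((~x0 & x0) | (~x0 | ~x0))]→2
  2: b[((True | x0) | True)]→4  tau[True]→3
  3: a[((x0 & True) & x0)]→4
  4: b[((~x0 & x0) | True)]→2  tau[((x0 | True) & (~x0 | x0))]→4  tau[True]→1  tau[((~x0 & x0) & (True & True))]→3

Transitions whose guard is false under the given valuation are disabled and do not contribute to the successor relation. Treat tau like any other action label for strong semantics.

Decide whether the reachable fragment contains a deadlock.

Answer: DEADLOCK at state 3

Trace:
Reachable = {0,1,2,3,4}
  0: b→2  [deg 1]
  1: tau→2  [deg 1]
  2: b→4  tau→3  [deg 2]
  3: ∅  [no exit]
  4: b→2  tau→1  tau→4  [deg 3]
Path to 3: b·tau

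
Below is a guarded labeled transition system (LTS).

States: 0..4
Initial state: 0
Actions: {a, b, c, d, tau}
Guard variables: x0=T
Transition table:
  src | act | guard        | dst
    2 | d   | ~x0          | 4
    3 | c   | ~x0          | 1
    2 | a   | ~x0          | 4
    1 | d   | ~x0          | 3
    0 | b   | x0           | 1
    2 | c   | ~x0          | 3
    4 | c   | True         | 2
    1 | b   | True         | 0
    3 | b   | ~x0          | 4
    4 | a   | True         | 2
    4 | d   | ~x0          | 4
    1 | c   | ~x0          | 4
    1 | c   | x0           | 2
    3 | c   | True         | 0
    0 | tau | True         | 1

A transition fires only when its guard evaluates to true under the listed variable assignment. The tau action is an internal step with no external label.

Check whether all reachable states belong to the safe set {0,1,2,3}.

Safe = {0,1,2,3}
Reach set: {0,1,2}
  0: safe
  1: safe
  2: safe

Answer: INVARIANT HOLDS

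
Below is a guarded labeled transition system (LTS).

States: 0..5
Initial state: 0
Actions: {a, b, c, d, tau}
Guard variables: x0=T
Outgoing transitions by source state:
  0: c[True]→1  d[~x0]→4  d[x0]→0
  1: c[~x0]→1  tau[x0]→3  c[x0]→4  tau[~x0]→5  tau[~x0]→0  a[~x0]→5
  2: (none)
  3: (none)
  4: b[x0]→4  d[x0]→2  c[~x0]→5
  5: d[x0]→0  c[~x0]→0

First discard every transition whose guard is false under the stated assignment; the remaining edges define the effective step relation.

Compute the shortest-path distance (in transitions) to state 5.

Breadth-first toward 5:
  L0 = {0}
  L1 = {1}
  L2 = {3,4}
  L3 = {2}
5 never appears.

Answer: UNREACHABLE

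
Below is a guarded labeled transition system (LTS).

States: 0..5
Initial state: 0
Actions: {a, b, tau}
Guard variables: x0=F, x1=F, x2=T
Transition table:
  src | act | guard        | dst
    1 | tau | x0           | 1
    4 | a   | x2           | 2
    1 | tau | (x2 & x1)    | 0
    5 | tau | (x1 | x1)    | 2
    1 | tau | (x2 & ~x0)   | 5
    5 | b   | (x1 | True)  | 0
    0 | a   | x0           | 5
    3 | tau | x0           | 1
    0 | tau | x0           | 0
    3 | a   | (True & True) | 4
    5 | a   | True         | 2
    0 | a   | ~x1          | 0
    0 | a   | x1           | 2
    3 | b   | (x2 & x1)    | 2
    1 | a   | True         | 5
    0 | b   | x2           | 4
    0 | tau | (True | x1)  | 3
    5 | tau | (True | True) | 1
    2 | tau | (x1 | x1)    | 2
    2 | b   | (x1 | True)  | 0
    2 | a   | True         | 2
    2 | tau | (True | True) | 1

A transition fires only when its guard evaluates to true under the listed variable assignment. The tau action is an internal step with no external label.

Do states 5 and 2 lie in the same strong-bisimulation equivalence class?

Bisimulation quotient by refinement:
  round 0: {{0,1,2,3,4,5}}
  round 1: {{0,2,5},{1},{3,4}}
  round 2: {{0},{1},{2,5},{3},{4}}
5 equivalence class(es) (converged in 3)
5∈{2,5}, 2∈{2,5}

Answer: BISIMILAR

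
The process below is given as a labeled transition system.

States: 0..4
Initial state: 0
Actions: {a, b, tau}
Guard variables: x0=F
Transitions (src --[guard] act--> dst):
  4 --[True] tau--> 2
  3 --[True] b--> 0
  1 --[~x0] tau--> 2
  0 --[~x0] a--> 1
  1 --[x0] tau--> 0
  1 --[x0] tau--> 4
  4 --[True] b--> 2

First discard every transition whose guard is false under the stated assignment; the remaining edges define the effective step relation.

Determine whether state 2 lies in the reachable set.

Guard filter leaves 5 enabled edge(s).
L0 = {0}
L1 = {1}  cumulative {0,1}
L2 = {2}  cumulative {0,1,2}
Reachable = {0,1,2}
witness 2: a·tau

Answer: REACHABLE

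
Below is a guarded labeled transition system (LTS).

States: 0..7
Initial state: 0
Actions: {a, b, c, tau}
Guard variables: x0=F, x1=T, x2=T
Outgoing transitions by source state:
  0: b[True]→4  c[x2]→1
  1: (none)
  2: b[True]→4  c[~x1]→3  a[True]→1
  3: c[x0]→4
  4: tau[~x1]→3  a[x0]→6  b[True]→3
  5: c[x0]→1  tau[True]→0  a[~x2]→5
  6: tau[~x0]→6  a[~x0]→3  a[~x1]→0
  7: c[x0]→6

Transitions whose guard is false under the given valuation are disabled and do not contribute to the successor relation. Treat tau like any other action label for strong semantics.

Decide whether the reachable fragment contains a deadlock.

R = {0,1,3,4}
  0: b→4  c→1  [2 exit(s)]
  1: ∅  [deadlock]
  3: ∅  [deadlock]
  4: b→3  [1 exit(s)]
witness 1: c

Answer: DEADLOCK at state 1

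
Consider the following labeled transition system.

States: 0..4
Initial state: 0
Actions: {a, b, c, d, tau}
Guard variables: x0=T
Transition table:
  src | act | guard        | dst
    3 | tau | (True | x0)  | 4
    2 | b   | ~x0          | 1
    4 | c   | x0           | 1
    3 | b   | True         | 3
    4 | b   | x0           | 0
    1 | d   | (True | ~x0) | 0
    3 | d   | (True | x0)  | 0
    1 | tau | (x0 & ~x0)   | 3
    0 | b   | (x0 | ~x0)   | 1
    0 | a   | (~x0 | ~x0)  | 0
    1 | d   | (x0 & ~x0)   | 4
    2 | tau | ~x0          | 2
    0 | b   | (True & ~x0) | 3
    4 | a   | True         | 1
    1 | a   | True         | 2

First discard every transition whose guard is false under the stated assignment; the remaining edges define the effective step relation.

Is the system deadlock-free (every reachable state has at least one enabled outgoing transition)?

Reachable = {0,1,2}
  0: b→1  [1 out]
  1: a→2  d→0  [2 out]
  2: ∅  [deadlock]
witness 2: b·a

Answer: DEADLOCK at state 2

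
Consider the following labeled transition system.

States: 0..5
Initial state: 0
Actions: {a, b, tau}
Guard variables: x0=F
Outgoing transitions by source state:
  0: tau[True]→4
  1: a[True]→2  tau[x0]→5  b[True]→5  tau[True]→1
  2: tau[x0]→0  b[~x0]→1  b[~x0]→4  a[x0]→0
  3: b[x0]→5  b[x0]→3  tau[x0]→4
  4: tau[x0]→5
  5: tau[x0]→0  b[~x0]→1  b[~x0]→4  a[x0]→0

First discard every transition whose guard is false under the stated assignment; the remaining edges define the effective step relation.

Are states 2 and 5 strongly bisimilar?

Compute ~ classes (split until stable):
  round 0: {{0,1,2,3,4,5}}
  round 1: {{0},{1},{2,5},{3,4}}
4 equivalence class(es) (converged in 2)
class of 2: {2,5}; class of 5: {2,5}

Answer: BISIMILAR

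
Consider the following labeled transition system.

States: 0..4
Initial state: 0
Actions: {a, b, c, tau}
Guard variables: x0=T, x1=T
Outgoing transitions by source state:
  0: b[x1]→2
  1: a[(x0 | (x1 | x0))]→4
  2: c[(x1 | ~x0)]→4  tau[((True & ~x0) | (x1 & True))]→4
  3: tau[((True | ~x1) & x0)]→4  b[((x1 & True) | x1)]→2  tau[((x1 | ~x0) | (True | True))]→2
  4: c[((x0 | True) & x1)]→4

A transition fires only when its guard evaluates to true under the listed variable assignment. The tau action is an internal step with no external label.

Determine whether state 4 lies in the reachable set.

8 transition(s) survive guard evaluation.
L0 = {0}
L1 = {2}  cumulative {0,2}
L2 = {4}  cumulative {0,2,4}
Reachable = {0,2,4}
witness 4: b·c

Answer: REACHABLE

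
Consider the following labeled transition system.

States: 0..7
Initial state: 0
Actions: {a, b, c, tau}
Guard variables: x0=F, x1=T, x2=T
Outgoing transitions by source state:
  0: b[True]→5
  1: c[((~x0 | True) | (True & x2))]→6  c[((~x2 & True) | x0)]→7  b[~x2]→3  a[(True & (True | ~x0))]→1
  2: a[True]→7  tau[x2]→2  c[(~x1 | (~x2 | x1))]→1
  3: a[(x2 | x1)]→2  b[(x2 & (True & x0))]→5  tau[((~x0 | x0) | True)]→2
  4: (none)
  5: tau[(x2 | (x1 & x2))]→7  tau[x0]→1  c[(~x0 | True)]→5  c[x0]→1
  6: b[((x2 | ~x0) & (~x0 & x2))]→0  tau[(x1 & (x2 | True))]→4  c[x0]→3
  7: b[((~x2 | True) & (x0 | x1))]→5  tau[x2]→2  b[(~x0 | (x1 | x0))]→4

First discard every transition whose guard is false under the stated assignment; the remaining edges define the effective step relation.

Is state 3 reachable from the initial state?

Answer: UNREACHABLE

Analysis:
After dropping false guards: 15 live edges.
L0 = {0}
L1 = {5}  cumulative {0,5}
L2 = {7}  cumulative {0,5,7}
L3 = {2,4}  cumulative {0,2,4,5,7}
L4 = {1}  cumulative {0,1,2,4,5,7}
L5 = {6}  cumulative {0,1,2,4,5,6,7}
Reachable = {0,1,2,4,5,6,7}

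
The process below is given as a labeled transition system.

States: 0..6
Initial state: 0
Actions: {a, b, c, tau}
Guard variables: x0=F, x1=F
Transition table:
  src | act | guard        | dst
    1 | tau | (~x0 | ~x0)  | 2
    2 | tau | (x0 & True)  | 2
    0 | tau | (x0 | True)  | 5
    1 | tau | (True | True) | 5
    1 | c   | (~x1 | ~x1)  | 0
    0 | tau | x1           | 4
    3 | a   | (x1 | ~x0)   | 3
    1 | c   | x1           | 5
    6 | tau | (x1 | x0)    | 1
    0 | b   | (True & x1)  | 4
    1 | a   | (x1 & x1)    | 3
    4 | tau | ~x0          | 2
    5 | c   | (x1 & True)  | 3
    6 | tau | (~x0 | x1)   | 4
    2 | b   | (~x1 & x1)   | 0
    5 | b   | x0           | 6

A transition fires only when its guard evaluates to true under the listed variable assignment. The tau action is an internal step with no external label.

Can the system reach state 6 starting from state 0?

After dropping false guards: 7 live edges.
depth 0: {0}
depth 1: {5}  total {0,5}
Reachable = {0,5}

Answer: UNREACHABLE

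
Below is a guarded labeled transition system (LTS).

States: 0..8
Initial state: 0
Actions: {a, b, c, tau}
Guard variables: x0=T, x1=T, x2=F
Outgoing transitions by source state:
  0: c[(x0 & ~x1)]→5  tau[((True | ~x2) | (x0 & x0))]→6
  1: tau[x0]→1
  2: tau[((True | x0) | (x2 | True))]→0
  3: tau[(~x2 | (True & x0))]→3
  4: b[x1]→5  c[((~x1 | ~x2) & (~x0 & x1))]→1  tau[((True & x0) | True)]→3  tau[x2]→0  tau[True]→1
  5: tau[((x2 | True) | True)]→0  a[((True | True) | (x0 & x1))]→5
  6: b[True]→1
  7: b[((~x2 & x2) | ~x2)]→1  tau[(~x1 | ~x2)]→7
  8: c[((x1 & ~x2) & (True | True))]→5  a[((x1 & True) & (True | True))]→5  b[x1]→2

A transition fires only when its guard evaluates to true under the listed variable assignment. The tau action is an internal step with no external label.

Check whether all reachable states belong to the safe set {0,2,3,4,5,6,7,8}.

Inv-set: {0,2,3,4,5,6,7,8}
R = {0,1,6}
  0: safe
  1: outside
  6: safe
counterexample path to 1: tau·b

Answer: INVARIANT VIOLATED at state 1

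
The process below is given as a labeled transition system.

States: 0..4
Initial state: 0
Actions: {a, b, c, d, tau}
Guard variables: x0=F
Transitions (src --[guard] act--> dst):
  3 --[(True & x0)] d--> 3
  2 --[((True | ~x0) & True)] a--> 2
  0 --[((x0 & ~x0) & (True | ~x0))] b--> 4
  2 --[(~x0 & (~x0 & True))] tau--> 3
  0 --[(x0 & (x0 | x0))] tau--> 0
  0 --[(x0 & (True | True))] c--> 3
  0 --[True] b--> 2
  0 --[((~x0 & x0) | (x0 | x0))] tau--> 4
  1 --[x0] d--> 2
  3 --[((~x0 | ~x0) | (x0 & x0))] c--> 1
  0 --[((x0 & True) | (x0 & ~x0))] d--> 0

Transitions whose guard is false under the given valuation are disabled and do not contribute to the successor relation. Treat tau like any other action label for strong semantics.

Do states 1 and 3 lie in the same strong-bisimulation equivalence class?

Refine partition for ~:
  P[0] = {{0,1,2,3,4}}
  P[1] = {{0},{1,4},{2},{3}}
4 equivalence class(es) (converged in 2)
[1]={1,4}  [3]={3}

Answer: NOT BISIMILAR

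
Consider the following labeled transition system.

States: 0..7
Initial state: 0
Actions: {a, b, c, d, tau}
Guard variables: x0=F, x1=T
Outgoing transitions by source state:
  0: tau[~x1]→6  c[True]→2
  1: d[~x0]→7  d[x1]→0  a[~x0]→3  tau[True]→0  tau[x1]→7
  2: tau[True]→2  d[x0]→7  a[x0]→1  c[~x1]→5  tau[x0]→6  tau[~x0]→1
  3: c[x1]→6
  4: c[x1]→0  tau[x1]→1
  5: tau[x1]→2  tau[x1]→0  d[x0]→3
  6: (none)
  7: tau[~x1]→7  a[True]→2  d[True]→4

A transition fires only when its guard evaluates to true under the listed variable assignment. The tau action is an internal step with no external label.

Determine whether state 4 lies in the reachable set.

After dropping false guards: 15 live edges.
L0 = {0}
L1 = {2}  cumulative {0,2}
L2 = {1}  cumulative {0,1,2}
L3 = {3,7}  cumulative {0,1,2,3,7}
L4 = {4,6}  cumulative {0,1,2,3,4,6,7}
R = {0,1,2,3,4,6,7}
witness 4: c·tau·d·d

Answer: REACHABLE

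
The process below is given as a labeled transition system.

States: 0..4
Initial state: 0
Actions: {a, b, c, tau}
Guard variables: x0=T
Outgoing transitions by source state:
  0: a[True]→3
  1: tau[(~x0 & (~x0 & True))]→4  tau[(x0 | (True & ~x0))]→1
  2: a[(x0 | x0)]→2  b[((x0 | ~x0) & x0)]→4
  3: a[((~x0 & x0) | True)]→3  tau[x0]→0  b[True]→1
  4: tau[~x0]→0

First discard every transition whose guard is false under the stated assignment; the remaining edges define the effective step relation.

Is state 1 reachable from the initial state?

Answer: REACHABLE

Analysis:
7 transition(s) survive guard evaluation.
depth 0: {0}
depth 1: {3}  total {0,3}
depth 2: {1}  total {0,1,3}
Reachable = {0,1,3}
Path to 1: a·b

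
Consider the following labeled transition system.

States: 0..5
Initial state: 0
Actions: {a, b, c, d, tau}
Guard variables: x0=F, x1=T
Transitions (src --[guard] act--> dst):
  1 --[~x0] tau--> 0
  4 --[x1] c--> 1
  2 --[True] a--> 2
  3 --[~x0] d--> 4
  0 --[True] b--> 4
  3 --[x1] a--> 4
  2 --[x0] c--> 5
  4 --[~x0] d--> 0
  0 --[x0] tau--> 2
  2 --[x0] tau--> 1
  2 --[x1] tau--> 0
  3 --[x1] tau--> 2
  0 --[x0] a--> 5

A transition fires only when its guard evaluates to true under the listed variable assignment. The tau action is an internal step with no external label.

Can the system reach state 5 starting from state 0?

Answer: UNREACHABLE

Trace:
After dropping false guards: 9 live edges.
L0 = {0}
L1 = {4}  total {0,4}
L2 = {1}  total {0,1,4}
Reachable = {0,1,4}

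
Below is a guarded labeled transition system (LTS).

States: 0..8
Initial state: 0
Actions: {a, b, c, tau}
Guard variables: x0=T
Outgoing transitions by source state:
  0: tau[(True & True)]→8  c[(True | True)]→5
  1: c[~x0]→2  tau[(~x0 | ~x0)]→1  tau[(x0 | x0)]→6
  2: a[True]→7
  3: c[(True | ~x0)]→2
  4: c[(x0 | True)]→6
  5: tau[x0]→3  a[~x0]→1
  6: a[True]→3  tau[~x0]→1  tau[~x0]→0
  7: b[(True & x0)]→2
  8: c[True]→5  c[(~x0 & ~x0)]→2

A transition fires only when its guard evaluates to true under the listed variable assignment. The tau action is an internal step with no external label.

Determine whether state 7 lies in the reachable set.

Answer: REACHABLE

Analysis:
After dropping false guards: 10 live edges.
Layer 0: {0}
Layer 1: {5,8}  now seen {0,5,8}
Layer 2: {3}  now seen {0,3,5,8}
Layer 3: {2}  now seen {0,2,3,5,8}
Layer 4: {7}  now seen {0,2,3,5,7,8}
Reachable = {0,2,3,5,7,8}
trace reaching 7: c·tau·c·a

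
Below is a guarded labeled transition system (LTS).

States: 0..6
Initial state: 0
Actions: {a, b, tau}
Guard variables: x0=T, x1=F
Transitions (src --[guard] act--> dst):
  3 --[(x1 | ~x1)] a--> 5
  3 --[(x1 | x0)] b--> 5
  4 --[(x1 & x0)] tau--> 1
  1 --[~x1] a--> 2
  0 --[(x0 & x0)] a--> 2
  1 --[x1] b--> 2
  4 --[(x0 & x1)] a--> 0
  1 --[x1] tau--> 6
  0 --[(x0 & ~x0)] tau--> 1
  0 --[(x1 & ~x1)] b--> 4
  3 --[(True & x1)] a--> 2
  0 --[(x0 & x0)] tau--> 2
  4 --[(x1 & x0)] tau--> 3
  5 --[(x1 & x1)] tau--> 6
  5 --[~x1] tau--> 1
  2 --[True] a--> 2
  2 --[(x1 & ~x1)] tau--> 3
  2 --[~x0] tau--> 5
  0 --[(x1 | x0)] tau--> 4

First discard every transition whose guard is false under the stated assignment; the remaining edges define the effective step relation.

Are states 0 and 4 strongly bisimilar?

Bisimulation quotient by refinement:
  P[0] = {{0,1,2,3,4,5,6}}
  P[1] = {{0},{1,2},{3},{4,6},{5}}
stable after 2 split(s): 5 block(s)
0∈{0}, 4∈{4,6}

Answer: NOT BISIMILAR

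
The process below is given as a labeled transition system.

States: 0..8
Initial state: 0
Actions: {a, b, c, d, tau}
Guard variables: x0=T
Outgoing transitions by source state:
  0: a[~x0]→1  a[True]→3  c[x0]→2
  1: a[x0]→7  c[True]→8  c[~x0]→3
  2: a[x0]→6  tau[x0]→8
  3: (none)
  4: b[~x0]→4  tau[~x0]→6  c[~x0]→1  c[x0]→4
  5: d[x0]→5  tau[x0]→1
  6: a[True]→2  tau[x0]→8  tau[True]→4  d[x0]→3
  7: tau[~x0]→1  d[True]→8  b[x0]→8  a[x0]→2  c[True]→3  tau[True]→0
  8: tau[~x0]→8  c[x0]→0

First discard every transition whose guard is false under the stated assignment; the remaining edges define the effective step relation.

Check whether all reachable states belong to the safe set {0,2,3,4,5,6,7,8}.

Inv-set: {0,2,3,4,5,6,7,8}
Reachable = {0,2,3,4,6,8}
  0: ✓
  2: ✓
  3: ✓
  4: ✓
  6: ✓
  8: ✓

Answer: INVARIANT HOLDS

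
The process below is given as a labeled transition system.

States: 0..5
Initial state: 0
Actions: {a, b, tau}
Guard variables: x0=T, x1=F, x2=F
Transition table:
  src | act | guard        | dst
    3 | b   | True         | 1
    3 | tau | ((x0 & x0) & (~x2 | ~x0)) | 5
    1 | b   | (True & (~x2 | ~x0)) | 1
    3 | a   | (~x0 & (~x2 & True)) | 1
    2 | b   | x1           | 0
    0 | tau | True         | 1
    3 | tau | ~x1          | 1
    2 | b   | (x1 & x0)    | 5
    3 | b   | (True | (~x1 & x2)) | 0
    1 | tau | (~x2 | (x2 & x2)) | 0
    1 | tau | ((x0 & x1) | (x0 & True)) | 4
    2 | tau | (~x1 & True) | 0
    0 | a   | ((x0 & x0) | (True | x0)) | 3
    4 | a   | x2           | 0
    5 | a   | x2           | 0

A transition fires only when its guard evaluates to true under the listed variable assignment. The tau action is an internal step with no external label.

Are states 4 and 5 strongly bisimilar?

Answer: BISIMILAR

Trace:
Compute ~ classes (split until stable):
  π0 = {{0,1,2,3,4,5}}
  π1 = {{0},{1,3},{2},{4,5}}
  π2 = {{0},{1},{2},{3},{4,5}}
5 equivalence class(es) (converged in 3)
[4]={4,5}  [5]={4,5}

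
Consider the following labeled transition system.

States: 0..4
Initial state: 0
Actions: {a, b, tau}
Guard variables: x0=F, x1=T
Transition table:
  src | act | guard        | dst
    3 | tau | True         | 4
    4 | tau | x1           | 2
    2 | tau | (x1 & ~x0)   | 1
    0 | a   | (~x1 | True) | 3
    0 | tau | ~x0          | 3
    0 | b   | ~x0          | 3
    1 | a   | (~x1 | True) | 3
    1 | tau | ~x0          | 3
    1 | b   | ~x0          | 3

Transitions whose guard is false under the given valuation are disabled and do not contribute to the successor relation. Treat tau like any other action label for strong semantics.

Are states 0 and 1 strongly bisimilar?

Answer: BISIMILAR

Analysis:
Bisimulation quotient by refinement:
  round 0: {{0,1,2,3,4}}
  round 1: {{0,1},{2,3,4}}
  round 2: {{0,1},{2},{3,4}}
  round 3: {{0,1},{2},{3},{4}}
stable after 4 split(s): 4 block(s)
[0]={0,1}  [1]={0,1}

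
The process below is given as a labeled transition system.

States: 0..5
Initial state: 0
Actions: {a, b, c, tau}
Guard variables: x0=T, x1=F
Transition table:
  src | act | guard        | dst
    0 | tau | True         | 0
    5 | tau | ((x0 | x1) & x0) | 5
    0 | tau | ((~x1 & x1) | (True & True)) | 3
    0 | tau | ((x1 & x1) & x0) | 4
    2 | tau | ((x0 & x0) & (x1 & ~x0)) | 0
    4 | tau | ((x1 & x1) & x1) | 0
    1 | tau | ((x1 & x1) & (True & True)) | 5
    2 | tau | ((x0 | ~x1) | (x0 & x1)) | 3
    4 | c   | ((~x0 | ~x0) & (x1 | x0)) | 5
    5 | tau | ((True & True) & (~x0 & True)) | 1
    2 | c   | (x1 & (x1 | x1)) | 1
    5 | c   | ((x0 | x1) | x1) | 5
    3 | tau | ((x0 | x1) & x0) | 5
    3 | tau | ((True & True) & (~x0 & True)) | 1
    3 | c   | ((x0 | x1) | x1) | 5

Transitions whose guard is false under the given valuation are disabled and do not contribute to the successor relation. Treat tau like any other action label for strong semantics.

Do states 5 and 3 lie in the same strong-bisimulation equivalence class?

Answer: BISIMILAR

Working:
Bisimulation quotient by refinement:
  P[0] = {{0,1,2,3,4,5}}
  P[1] = {{0,2},{1,4},{3,5}}
  P[2] = {{0},{1,4},{2},{3,5}}
4 equivalence class(es) (converged in 3)
class of 5: {3,5}; class of 3: {3,5}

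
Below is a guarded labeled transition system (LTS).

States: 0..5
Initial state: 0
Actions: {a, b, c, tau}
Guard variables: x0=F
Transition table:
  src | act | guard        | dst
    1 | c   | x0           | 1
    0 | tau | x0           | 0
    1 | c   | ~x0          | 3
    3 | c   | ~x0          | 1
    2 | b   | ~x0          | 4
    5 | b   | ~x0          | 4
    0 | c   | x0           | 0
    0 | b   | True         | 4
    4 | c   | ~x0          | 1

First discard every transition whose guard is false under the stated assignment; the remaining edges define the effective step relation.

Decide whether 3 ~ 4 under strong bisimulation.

Compute ~ classes (split until stable):
  round 0: {{0,1,2,3,4,5}}
  round 1: {{0,2,5},{1,3,4}}
Fixed point at round 2; 2 class(es).
class of 3: {1,3,4}; class of 4: {1,3,4}

Answer: BISIMILAR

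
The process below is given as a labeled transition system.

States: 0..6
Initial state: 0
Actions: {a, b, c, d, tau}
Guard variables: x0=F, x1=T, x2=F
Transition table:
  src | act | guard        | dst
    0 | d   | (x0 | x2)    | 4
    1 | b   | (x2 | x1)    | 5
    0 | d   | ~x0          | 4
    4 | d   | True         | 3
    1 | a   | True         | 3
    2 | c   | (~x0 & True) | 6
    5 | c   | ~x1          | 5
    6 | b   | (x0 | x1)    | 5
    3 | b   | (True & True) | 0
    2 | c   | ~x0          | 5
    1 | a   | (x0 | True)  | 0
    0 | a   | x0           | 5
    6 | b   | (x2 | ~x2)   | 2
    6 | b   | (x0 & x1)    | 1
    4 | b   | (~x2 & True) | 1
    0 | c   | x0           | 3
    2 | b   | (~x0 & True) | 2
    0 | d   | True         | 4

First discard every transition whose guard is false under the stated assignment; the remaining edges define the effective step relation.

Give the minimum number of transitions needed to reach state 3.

Answer: 2

Trace:
Breadth-first toward 3:
  depth 0: {0}
  depth 1: {4}
  depth 2: {1,3}
3 enters at depth 2; path d·d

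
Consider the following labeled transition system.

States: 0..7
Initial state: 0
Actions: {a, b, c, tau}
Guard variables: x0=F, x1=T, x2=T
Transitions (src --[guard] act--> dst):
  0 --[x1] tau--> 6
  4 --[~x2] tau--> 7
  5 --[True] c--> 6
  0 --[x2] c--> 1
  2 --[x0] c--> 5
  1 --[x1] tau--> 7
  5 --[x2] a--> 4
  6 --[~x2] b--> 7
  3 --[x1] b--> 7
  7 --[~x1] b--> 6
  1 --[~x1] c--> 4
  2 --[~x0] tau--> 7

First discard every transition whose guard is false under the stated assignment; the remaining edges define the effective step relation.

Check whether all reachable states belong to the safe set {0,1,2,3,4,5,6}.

Answer: INVARIANT VIOLATED at state 7

Working:
Allowed set {0,1,2,3,4,5,6}
Reach set: {0,1,6,7}
  0: safe
  1: safe
  6: safe
  7: VIOLATES
reach 7 via c·tau — violates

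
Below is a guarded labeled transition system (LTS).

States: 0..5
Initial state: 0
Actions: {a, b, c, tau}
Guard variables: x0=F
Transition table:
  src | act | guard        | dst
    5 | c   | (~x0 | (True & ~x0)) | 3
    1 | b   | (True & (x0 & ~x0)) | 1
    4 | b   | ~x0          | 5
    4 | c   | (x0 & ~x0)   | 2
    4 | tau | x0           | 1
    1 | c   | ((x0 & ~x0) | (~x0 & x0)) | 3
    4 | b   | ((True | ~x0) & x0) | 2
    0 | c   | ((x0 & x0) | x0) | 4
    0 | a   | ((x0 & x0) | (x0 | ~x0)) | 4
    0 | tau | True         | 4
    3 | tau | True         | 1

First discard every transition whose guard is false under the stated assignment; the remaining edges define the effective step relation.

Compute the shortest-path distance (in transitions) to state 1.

Answer: 4

Analysis:
Breadth-first toward 1:
  Layer 0: {0}
  Layer 1: {4}
  Layer 2: {5}
  Layer 3: {3}
  Layer 4: {1}
depth(1)=4, e.g. a·b·c·tau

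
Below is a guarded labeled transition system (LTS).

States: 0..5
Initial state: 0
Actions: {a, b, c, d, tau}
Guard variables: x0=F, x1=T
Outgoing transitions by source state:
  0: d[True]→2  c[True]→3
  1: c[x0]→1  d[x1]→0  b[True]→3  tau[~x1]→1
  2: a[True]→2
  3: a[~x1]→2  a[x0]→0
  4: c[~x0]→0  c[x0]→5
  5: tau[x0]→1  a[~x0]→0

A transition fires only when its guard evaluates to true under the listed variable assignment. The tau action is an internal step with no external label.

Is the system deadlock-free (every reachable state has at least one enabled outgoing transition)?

R = {0,2,3}
  0: c→3  d→2  [2 exit(s)]
  2: a→2  [1 exit(s)]
  3: ∅  [STUCK]
trace reaching 3: c

Answer: DEADLOCK at state 3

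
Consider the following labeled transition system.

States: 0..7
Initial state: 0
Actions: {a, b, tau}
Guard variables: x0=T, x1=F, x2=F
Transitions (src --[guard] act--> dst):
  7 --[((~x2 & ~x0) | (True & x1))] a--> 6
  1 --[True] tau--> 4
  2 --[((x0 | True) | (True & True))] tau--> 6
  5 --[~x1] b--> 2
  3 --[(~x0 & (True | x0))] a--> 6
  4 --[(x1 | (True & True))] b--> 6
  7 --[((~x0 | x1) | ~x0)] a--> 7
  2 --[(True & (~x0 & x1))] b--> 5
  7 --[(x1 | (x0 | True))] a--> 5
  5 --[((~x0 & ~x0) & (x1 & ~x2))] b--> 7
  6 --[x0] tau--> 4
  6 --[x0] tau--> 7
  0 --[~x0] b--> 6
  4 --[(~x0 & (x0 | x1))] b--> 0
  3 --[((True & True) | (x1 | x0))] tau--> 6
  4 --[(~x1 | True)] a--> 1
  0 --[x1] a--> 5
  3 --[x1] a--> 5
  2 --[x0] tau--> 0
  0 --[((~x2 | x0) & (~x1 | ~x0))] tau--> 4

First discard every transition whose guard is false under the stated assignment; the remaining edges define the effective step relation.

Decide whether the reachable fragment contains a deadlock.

Reach set: {0,1,2,4,5,6,7}
  0: tau→4  [1 out]
  1: tau→4  [1 out]
  2: tau→0  tau→6  [2 out]
  4: a→1  b→6  [2 out]
  5: b→2  [1 out]
  6: tau→4  tau→7  [2 out]
  7: a→5  [1 out]

Answer: DEADLOCK-FREE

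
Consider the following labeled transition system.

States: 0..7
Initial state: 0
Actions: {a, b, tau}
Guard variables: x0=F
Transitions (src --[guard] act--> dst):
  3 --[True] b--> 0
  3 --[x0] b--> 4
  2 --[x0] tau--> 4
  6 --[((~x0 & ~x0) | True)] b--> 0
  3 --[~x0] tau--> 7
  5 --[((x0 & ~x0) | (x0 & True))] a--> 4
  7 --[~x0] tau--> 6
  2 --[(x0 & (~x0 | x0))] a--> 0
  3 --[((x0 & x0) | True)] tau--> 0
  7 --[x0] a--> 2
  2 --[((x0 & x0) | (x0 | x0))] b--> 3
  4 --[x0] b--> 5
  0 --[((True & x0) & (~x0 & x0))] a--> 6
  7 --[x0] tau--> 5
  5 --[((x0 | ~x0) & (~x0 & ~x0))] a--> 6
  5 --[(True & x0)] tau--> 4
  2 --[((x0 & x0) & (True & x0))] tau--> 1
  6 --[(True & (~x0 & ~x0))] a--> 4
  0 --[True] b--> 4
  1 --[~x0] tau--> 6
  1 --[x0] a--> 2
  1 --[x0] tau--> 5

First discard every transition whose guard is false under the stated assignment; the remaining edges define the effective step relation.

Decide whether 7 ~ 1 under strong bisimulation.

Refine partition for ~:
  P[0] = {{0,1,2,3,4,5,6,7}}
  P[1] = {{0},{1,7},{2,4},{3},{5},{6}}
Fixed point at round 2; 6 class(es).
7∈{1,7}, 1∈{1,7}

Answer: BISIMILAR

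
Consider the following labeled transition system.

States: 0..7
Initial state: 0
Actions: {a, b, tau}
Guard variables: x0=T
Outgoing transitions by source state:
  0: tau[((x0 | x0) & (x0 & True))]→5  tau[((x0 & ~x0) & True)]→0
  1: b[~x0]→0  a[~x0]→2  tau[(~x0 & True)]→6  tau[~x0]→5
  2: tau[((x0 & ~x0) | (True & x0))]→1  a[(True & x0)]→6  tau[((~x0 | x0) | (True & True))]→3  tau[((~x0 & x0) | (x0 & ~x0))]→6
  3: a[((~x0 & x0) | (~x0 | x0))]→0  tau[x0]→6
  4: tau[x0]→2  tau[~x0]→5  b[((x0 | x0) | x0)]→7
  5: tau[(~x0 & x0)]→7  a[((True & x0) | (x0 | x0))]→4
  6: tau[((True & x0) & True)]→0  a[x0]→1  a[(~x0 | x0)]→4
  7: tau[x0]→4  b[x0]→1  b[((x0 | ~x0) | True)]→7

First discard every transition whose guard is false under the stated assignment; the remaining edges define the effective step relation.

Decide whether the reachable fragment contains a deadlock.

Answer: DEADLOCK at state 1

Trace:
Reach set: {0,1,2,3,4,5,6,7}
  0: tau→5  [deg 1]
  1: ∅  [deadlock]
  2: a→6  tau→1  tau→3  [deg 3]
  3: a→0  tau→6  [deg 2]
  4: b→7  tau→2  [deg 2]
  5: a→4  [deg 1]
  6: a→1  a→4  tau→0  [deg 3]
  7: b→1  b→7  tau→4  [deg 3]
trace reaching 1: tau·a·tau·tau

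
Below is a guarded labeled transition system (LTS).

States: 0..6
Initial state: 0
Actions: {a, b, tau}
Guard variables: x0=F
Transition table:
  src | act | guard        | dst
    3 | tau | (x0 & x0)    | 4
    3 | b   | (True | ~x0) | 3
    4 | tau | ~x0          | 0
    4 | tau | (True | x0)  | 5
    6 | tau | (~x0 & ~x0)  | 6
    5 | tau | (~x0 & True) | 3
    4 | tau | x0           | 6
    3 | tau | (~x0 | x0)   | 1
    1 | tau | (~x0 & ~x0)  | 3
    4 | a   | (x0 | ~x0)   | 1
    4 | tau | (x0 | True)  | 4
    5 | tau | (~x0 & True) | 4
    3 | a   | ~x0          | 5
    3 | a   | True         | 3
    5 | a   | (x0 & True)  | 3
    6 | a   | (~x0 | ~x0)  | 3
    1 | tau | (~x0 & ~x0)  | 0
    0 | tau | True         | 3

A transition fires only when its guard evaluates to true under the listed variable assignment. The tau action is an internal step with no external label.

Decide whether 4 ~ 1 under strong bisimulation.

Answer: NOT BISIMILAR

Analysis:
Compute ~ classes (split until stable):
  P[0] = {{0,1,2,3,4,5,6}}
  P[1] = {{0,1,5},{2},{3},{4,6}}
  P[2] = {{0},{1},{2},{3},{4},{5},{6}}
7 equivalence class(es) (converged in 3)
[4]={4}  [1]={1}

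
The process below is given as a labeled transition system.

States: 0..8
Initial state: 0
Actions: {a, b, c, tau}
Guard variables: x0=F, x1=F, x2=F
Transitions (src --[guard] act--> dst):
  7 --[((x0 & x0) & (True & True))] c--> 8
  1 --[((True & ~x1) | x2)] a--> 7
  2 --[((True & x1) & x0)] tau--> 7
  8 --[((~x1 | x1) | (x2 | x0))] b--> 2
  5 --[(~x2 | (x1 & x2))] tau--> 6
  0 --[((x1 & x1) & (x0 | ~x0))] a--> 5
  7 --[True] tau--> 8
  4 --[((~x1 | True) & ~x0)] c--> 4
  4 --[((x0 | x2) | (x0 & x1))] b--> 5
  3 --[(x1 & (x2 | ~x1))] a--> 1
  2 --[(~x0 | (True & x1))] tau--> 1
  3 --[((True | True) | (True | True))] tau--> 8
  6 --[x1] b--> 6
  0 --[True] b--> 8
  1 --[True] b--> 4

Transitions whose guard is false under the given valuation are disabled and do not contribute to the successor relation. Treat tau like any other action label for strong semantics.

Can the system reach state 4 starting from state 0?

Guard filter leaves 9 enabled edge(s).
L0 = {0}
L1 = {8}  now seen {0,8}
L2 = {2}  now seen {0,2,8}
L3 = {1}  now seen {0,1,2,8}
L4 = {4,7}  now seen {0,1,2,4,7,8}
R = {0,1,2,4,7,8}
Path to 4: b·b·tau·b

Answer: REACHABLE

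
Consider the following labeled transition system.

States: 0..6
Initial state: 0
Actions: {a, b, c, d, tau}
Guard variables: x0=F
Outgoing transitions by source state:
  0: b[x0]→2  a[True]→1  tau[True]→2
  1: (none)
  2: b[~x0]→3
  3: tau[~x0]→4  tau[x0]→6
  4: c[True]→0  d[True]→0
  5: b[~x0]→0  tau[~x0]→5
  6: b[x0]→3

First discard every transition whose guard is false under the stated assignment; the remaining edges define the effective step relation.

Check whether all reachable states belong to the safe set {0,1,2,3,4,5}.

Allowed set {0,1,2,3,4,5}
R = {0,1,2,3,4}
  0: ✓
  1: ✓
  2: ✓
  3: ✓
  4: ✓

Answer: INVARIANT HOLDS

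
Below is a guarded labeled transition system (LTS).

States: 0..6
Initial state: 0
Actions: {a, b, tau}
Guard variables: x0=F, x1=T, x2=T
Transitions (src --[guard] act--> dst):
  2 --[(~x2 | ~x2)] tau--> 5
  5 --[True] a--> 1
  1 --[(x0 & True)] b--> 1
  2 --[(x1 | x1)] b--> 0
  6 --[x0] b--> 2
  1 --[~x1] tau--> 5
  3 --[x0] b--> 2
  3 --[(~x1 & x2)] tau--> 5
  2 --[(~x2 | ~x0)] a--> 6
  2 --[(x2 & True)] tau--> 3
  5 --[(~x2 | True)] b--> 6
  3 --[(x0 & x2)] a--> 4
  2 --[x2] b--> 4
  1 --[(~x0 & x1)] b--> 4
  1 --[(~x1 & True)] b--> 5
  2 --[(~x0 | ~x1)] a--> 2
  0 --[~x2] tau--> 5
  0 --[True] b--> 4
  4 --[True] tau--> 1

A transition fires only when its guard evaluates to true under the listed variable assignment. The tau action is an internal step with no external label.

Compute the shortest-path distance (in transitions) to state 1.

Layered search for 1:
  Layer 0: {0}
  Layer 1: {4}
  Layer 2: {1}
first hit 1 at d=2 via b·tau

Answer: 2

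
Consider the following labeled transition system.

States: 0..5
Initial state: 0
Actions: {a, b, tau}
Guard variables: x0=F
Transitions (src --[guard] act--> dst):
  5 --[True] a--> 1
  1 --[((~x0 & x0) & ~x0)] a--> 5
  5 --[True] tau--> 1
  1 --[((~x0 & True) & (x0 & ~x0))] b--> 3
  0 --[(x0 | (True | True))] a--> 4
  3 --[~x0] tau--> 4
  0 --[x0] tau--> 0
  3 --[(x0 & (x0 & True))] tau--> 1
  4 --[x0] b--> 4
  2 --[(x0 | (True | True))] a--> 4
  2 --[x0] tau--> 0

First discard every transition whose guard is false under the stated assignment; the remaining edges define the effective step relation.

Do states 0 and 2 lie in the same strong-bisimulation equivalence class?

Answer: BISIMILAR

Working:
Bisimulation quotient by refinement:
  P[0] = {{0,1,2,3,4,5}}
  P[1] = {{0,2},{1,4},{3},{5}}
Fixed point at round 2; 4 class(es).
[0]={0,2}  [2]={0,2}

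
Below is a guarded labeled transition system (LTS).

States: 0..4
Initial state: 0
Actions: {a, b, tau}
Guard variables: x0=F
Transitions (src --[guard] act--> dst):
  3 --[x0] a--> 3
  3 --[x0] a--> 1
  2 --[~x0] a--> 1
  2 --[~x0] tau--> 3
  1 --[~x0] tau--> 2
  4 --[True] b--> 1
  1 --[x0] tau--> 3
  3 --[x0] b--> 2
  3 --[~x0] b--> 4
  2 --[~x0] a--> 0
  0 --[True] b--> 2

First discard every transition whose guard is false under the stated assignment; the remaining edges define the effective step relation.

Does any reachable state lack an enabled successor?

Answer: DEADLOCK-FREE

Trace:
Reachable = {0,1,2,3,4}
  0: b→2  [1 exit(s)]
  1: tau→2  [1 exit(s)]
  2: a→0  a→1  tau→3  [3 exit(s)]
  3: b→4  [1 exit(s)]
  4: b→1  [1 exit(s)]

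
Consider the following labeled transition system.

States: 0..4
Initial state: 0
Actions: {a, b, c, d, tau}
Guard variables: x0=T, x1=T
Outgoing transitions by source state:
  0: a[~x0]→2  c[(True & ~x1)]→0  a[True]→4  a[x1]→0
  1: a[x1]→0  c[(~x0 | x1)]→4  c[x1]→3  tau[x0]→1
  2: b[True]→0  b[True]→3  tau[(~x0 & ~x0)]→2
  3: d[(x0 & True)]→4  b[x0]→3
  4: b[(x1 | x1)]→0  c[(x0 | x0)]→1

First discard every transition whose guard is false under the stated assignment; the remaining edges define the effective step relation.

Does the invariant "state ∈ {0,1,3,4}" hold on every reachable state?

Answer: INVARIANT HOLDS

Analysis:
Inv-set: {0,1,3,4}
Reachable = {0,1,3,4}
  0: safe
  1: safe
  3: safe
  4: safe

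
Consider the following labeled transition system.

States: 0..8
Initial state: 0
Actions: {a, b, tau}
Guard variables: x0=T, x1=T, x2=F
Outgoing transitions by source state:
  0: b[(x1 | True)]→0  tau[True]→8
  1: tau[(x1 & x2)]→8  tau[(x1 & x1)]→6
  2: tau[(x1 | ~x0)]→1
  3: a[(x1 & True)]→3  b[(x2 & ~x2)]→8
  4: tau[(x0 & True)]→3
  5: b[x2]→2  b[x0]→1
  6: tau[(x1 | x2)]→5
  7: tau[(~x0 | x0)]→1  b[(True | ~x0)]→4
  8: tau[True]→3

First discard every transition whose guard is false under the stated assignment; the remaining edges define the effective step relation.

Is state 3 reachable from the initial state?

Answer: REACHABLE

Working:
Guard filter leaves 11 enabled edge(s).
L0 = {0}
L1 = {8}  cumulative {0,8}
L2 = {3}  cumulative {0,3,8}
Reach set: {0,3,8}
trace reaching 3: tau·tau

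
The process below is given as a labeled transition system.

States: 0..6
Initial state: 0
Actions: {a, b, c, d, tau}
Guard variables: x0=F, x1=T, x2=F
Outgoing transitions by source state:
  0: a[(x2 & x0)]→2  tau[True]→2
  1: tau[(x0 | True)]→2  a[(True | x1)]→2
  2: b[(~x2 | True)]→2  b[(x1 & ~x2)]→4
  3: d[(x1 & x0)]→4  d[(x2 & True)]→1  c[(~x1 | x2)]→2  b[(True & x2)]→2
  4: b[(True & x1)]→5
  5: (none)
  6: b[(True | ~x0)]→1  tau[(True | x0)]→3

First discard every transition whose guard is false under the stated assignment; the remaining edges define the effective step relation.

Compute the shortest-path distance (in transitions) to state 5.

Answer: 3

Working:
BFS to 5:
  depth 0: {0}
  depth 1: {2}
  depth 2: {4}
  depth 3: {5}
5 enters at depth 3; path tau·b·b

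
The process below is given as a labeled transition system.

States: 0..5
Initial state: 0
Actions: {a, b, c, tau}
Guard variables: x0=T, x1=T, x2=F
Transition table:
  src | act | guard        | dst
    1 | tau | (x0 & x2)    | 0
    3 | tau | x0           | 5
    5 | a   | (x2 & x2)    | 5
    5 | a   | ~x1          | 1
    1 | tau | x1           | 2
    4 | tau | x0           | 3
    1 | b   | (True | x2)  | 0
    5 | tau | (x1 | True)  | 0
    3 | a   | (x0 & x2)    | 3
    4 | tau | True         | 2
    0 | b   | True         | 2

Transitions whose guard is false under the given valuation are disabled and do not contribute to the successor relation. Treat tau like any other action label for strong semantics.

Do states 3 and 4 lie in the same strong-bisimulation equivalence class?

Answer: NOT BISIMILAR

Trace:
Bisimulation quotient by refinement:
  π0 = {{0,1,2,3,4,5}}
  π1 = {{0},{1},{2},{3,4,5}}
  π2 = {{0},{1},{2},{3},{4},{5}}
Fixed point at round 3; 6 class(es).
3∈{3}, 4∈{4}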